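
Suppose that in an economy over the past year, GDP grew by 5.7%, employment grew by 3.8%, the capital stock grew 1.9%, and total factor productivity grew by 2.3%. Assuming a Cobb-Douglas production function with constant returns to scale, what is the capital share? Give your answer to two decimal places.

gY = gA + α·gK + (1−α)·gL, so gY − gA − gL = α(gK − gL).
5.7 − 2.3 − 3.8 = α × (1.9 − 3.8).
-0.4 = -1.9 α, so α = 0.2105.

The capital share is 0.21.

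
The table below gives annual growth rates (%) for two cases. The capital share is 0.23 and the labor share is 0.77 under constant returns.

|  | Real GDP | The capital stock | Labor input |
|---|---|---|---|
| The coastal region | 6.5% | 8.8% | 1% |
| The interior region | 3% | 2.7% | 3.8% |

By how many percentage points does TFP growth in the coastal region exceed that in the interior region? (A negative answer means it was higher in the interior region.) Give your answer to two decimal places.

Labor's share = 1 − 0.23 = 0.77.
The coastal region: TFP = 6.5 − 2.024 − 0.77 = 3.706%.
The interior region: TFP = 3 − 0.621 − 2.926 = -0.547%.
Difference = 3.706 − (-0.547) = 4.253 pp.

4.25 percentage points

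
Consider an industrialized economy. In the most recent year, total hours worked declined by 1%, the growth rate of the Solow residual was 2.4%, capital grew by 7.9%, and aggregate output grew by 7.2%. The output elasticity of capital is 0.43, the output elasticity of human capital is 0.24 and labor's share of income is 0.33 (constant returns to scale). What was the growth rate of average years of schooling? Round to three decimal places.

7.221%

Labor's share = 1 − 0.43 − 0.24 = 0.33.
gY = gA + 0.43×7.9 + 0.33×(-1) + 0.24×g.
0.24×g = 7.2 − 2.4 − 3.067 = 1.733.
g = 1.733 / 0.24 = 7.22083%.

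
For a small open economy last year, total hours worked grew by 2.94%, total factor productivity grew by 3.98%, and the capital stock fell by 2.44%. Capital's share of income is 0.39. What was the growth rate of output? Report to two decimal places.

Labor's share = 1 − 0.39 = 0.61.
The capital stock: 0.39 × (-2.44) = -0.9516 pp.
Total hours worked: 0.61 × 2.94 = 1.7934 pp.
Output growth = 3.98 + 0.8418 = 4.8218%.

4.82%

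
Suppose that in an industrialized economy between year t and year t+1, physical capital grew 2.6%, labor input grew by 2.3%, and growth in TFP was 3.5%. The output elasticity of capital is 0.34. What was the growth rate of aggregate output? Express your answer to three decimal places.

Labor's share = 1 − 0.34 = 0.66.
Physical capital: 0.34 × 2.6 = 0.884 pp.
Labor input: 0.66 × 2.3 = 1.518 pp.
Output growth = 3.5 + 2.402 = 5.902%.

5.902%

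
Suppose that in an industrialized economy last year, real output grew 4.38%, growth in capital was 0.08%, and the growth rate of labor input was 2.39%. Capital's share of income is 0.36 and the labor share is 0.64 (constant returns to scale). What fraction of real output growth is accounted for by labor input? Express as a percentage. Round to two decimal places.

Labor input accounted for 34.92% of growth.

Labor's share = 1 − 0.36 = 0.64.
Labor input contributed 0.64 × 2.39 = 1.5296 pp.
Share of growth = 1.5296 / 4.38 × 100 = 34.9224%.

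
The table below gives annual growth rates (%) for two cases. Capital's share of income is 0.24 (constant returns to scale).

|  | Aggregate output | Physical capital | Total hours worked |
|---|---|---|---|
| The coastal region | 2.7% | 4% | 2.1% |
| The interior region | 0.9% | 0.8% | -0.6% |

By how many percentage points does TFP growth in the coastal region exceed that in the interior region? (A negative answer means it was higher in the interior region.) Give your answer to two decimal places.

Labor's share = 1 − 0.24 = 0.76.
The coastal region: TFP = 2.7 − 0.96 − 1.596 = 0.144%.
The interior region: TFP = 0.9 − 0.192 + 0.456 = 1.164%.
Difference = 0.144 − (1.164) = -1.02 pp.

-1.02 percentage points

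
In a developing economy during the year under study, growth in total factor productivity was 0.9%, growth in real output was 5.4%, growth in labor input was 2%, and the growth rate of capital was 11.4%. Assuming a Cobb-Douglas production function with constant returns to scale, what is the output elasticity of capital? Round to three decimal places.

0.266

gY = gA + α·gK + (1−α)·gL, so gY − gA − gL = α(gK − gL).
5.4 − 0.9 − 2 = α × (11.4 − 2).
2.5 = 9.4 α, so α = 0.26596.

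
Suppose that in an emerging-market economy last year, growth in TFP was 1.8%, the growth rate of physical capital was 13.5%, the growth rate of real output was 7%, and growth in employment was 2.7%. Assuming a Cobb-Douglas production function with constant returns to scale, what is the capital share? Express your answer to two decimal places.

0.23

gY = gA + α·gK + (1−α)·gL, so gY − gA − gL = α(gK − gL).
7 − 1.8 − 2.7 = α × (13.5 − 2.7).
2.5 = 10.8 α, so α = 0.2315.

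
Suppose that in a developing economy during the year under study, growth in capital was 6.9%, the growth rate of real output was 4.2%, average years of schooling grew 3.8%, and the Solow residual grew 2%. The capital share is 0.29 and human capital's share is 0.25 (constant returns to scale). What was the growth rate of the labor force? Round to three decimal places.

-1.633%

Labor's share = 1 − 0.29 − 0.25 = 0.46.
gY = gA + 0.29×6.9 + 0.25×3.8 + 0.46×g.
0.46×g = 4.2 − 2 − 2.951 = -0.751.
g = -0.751 / 0.46 = -1.63261%.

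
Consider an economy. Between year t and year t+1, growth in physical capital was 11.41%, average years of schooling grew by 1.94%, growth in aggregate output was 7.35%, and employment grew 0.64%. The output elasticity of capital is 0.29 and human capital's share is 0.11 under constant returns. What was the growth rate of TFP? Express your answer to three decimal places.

TFP growth was 3.444%.

Labor's share = 1 − 0.29 − 0.11 = 0.6.
Physical capital: 0.29 × 11.41 = 3.3089 pp.
Average years of schooling: 0.11 × 1.94 = 0.2134 pp.
Employment: 0.6 × 0.64 = 0.384 pp.
TFP growth = 7.35 − 3.9063 = 3.4437%.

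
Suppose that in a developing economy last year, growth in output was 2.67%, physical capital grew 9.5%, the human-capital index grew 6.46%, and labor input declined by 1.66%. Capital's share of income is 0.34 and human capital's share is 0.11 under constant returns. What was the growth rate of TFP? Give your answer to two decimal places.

Labor's share = 1 − 0.34 − 0.11 = 0.55.
Physical capital: 0.34 × 9.5 = 3.23 pp.
The human-capital index: 0.11 × 6.46 = 0.7106 pp.
Labor input: 0.55 × (-1.66) = -0.913 pp.
TFP growth = 2.67 − 3.0276 = -0.3576%.

-0.36%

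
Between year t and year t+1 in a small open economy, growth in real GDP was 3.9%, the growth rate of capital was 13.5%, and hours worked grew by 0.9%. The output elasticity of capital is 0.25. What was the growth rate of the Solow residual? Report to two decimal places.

-0.15%

Labor's share = 1 − 0.25 = 0.75.
Capital: 0.25 × 13.5 = 3.375 pp.
Hours worked: 0.75 × 0.9 = 0.675 pp.
TFP growth = 3.9 − 4.05 = -0.15%.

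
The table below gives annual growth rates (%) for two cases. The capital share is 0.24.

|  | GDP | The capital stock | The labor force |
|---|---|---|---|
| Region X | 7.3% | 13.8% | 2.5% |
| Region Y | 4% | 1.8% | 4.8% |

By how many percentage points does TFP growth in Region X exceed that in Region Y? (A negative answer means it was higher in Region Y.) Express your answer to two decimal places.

2.17 percentage points

Labor's share = 1 − 0.24 = 0.76.
Region X: TFP = 7.3 − 3.312 − 1.9 = 2.088%.
Region Y: TFP = 4 − 0.432 − 3.648 = -0.08%.
Difference = 2.088 − (-0.08) = 2.168 pp.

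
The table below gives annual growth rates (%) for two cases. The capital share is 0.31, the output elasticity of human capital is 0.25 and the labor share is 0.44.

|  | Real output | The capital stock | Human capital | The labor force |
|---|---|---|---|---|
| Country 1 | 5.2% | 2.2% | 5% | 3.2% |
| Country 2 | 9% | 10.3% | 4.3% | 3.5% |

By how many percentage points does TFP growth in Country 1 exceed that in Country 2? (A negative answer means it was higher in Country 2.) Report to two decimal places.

Labor's share = 1 − 0.31 − 0.25 = 0.44.
Country 1: TFP = 5.2 − 0.682 − 1.25 − 1.408 = 1.86%.
Country 2: TFP = 9 − 3.193 − 1.075 − 1.54 = 3.192%.
Difference = 1.86 − (3.192) = -1.332 pp.

-1.33 percentage points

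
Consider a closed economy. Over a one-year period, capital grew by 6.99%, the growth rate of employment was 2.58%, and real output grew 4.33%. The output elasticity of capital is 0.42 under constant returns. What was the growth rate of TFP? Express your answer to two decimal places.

Labor's share = 1 − 0.42 = 0.58.
Capital: 0.42 × 6.99 = 2.9358 pp.
Employment: 0.58 × 2.58 = 1.4964 pp.
TFP growth = 4.33 − 4.4322 = -0.1022%.

-0.10%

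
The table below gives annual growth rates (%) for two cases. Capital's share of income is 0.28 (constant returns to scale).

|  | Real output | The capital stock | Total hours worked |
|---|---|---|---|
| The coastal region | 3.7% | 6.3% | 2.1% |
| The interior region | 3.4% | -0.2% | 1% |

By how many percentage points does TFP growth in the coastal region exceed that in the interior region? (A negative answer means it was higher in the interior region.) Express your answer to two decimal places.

-2.31 percentage points

Labor's share = 1 − 0.28 = 0.72.
The coastal region: TFP = 3.7 − 1.764 − 1.512 = 0.424%.
The interior region: TFP = 3.4 + 0.056 − 0.72 = 2.736%.
Difference = 0.424 − (2.736) = -2.312 pp.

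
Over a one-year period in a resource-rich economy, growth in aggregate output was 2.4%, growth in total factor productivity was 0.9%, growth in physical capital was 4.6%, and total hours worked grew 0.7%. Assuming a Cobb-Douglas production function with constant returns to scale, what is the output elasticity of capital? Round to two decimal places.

gY = gA + α·gK + (1−α)·gL, so gY − gA − gL = α(gK − gL).
2.4 − 0.9 − 0.7 = α × (4.6 − 0.7).
0.8 = 3.9 α, so α = 0.2051.

The output elasticity of capital is 0.21.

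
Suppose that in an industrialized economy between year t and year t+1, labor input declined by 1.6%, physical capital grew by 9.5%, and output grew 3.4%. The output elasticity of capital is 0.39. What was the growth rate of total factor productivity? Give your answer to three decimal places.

Labor's share = 1 − 0.39 = 0.61.
Physical capital: 0.39 × 9.5 = 3.705 pp.
Labor input: 0.61 × (-1.6) = -0.976 pp.
TFP growth = 3.4 − 2.729 = 0.671%.

0.671%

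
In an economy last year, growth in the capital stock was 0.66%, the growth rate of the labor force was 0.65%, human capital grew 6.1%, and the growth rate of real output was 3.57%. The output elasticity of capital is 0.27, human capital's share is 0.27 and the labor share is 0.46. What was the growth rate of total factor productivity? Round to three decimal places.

1.446%

Labor's share = 1 − 0.27 − 0.27 = 0.46.
The capital stock: 0.27 × 0.66 = 0.1782 pp.
Human capital: 0.27 × 6.1 = 1.647 pp.
The labor force: 0.46 × 0.65 = 0.299 pp.
TFP growth = 3.57 − 2.1242 = 1.4458%.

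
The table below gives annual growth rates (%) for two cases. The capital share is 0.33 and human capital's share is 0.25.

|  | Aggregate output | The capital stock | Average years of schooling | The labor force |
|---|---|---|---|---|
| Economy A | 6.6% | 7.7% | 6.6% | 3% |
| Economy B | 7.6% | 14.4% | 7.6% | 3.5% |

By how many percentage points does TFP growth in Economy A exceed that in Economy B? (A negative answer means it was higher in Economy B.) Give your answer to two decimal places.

Labor's share = 1 − 0.33 − 0.25 = 0.42.
Economy A: TFP = 6.6 − 2.541 − 1.65 − 1.26 = 1.149%.
Economy B: TFP = 7.6 − 4.752 − 1.9 − 1.47 = -0.522%.
Difference = 1.149 − (-0.522) = 1.671 pp.

1.67 percentage points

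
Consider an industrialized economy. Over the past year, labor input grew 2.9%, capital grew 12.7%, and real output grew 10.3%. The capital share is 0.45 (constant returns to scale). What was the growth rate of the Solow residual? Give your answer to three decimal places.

2.990%

Labor's share = 1 − 0.45 = 0.55.
Capital: 0.45 × 12.7 = 5.715 pp.
Labor input: 0.55 × 2.9 = 1.595 pp.
TFP growth = 10.3 − 7.31 = 2.99%.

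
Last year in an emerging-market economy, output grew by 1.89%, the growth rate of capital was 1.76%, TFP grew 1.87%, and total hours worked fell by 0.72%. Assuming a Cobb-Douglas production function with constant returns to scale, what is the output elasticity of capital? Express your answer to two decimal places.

α = 0.30

gY = gA + α·gK + (1−α)·gL, so gY − gA − gL = α(gK − gL).
1.89 − 1.87 + 0.72 = α × (1.76 − (-0.72)).
0.74 = 2.48 α, so α = 0.2984.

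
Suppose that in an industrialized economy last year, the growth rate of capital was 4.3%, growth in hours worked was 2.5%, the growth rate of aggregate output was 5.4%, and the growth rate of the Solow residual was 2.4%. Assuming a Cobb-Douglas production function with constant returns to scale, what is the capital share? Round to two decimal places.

gY = gA + α·gK + (1−α)·gL, so gY − gA − gL = α(gK − gL).
5.4 − 2.4 − 2.5 = α × (4.3 − 2.5).
0.5 = 1.8 α, so α = 0.2778.

0.28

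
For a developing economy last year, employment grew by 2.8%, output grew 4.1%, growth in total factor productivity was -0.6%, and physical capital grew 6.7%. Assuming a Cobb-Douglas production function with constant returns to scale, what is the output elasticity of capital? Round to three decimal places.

α = 0.487

gY = gA + α·gK + (1−α)·gL, so gY − gA − gL = α(gK − gL).
4.1 + 0.6 − 2.8 = α × (6.7 − 2.8).
1.9 = 3.9 α, so α = 0.48718.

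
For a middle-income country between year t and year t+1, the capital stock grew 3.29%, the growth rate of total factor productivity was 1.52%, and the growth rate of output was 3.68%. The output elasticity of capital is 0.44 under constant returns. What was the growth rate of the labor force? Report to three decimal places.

Labor's share = 1 − 0.44 = 0.56.
gY = gA + 0.44×3.29 + 0.56×g.
0.56×g = 3.68 − 1.52 − 1.4476 = 0.7124.
g = 0.7124 / 0.56 = 1.27214%.

The labor force grew 1.272%.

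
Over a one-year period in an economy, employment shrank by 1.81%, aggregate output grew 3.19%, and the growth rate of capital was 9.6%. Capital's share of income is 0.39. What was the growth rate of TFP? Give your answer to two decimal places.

Labor's share = 1 − 0.39 = 0.61.
Capital: 0.39 × 9.6 = 3.744 pp.
Employment: 0.61 × (-1.81) = -1.1041 pp.
TFP growth = 3.19 − 2.6399 = 0.5501%.

TFP growth was 0.55%.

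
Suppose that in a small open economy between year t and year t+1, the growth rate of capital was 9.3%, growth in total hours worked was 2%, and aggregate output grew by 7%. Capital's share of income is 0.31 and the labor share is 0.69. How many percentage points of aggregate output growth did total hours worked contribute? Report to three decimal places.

1.380 pp

Labor's share = 1 − 0.31 = 0.69.
Contribution = share × growth = 0.69 × 2 = 1.38 pp.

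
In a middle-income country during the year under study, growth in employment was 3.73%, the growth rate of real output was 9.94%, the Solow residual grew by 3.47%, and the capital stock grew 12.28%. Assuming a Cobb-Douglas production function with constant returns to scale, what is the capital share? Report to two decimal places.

gY = gA + α·gK + (1−α)·gL, so gY − gA − gL = α(gK − gL).
9.94 − 3.47 − 3.73 = α × (12.28 − 3.73).
2.74 = 8.55 α, so α = 0.3205.

The capital share is 0.32.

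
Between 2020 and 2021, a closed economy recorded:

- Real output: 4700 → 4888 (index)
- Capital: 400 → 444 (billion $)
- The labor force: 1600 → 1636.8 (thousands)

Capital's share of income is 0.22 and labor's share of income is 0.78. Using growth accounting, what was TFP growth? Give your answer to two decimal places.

Real output growth = (4888 − 4700) / 4700 = 4%.
Capital growth = (444 − 400) / 400 = 11%.
The labor force growth = (1636.8 − 1600) / 1600 = 2.3%.
Labor's share = 1 − 0.22 = 0.78.
Capital: 0.22 × 11 = 2.42 pp.
The labor force: 0.78 × 2.3 = 1.794 pp.
TFP growth = 4 − 4.214 = -0.214%.

-0.21%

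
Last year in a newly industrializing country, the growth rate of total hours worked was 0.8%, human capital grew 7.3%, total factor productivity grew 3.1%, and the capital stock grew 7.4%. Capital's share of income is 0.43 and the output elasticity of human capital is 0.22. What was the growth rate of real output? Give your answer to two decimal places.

8.17%

Labor's share = 1 − 0.43 − 0.22 = 0.35.
The capital stock: 0.43 × 7.4 = 3.182 pp.
Human capital: 0.22 × 7.3 = 1.606 pp.
Total hours worked: 0.35 × 0.8 = 0.28 pp.
Output growth = 3.1 + 5.068 = 8.168%.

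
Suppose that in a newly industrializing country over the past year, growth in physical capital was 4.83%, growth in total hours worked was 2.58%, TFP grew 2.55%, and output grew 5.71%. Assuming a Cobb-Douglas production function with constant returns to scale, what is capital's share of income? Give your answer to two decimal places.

gY = gA + α·gK + (1−α)·gL, so gY − gA − gL = α(gK − gL).
5.71 − 2.55 − 2.58 = α × (4.83 − 2.58).
0.58 = 2.25 α, so α = 0.2578.

α = 0.26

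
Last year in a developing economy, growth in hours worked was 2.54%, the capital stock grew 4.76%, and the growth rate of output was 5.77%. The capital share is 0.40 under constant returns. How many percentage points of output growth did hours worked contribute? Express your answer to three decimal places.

1.524

Labor's share = 1 − 0.4 = 0.6.
Contribution = share × growth = 0.6 × 2.54 = 1.524 pp.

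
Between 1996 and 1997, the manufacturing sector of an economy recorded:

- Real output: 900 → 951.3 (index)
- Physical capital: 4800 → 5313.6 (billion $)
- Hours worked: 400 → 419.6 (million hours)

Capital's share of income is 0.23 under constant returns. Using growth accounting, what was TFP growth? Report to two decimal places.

Real output growth = (951.3 − 900) / 900 = 5.7%.
Physical capital growth = (5313.6 − 4800) / 4800 = 10.7%.
Hours worked growth = (419.6 − 400) / 400 = 4.9%.
Labor's share = 1 − 0.23 = 0.77.
Physical capital: 0.23 × 10.7 = 2.461 pp.
Hours worked: 0.77 × 4.9 = 3.773 pp.
TFP growth = 5.7 − 6.234 = -0.534%.

-0.53%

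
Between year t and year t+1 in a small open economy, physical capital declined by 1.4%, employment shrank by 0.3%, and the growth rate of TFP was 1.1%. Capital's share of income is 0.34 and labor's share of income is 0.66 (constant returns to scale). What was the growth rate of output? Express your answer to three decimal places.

Output grew 0.426%.

Labor's share = 1 − 0.34 = 0.66.
Physical capital: 0.34 × (-1.4) = -0.476 pp.
Employment: 0.66 × (-0.3) = -0.198 pp.
Output growth = 1.1 + (-0.674) = 0.426%.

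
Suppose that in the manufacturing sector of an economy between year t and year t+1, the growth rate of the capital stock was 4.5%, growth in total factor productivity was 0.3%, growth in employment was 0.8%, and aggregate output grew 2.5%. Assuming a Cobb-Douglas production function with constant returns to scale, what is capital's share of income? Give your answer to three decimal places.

α = 0.378

gY = gA + α·gK + (1−α)·gL, so gY − gA − gL = α(gK − gL).
2.5 − 0.3 − 0.8 = α × (4.5 − 0.8).
1.4 = 3.7 α, so α = 0.37838.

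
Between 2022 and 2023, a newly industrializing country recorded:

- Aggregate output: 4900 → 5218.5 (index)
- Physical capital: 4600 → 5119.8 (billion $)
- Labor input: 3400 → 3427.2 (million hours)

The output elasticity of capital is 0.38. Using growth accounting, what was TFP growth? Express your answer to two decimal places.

Aggregate output growth = (5218.5 − 4900) / 4900 = 6.5%.
Physical capital growth = (5119.8 − 4600) / 4600 = 11.3%.
Labor input growth = (3427.2 − 3400) / 3400 = 0.8%.
Labor's share = 1 − 0.38 = 0.62.
Physical capital: 0.38 × 11.3 = 4.294 pp.
Labor input: 0.62 × 0.8 = 0.496 pp.
TFP growth = 6.5 − 4.79 = 1.71%.

1.71%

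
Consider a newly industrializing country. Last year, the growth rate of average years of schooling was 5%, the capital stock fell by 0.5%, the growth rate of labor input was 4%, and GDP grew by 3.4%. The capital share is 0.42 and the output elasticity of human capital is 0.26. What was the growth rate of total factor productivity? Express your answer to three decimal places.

Total factor productivity grew 1.030%.

Labor's share = 1 − 0.42 − 0.26 = 0.32.
The capital stock: 0.42 × (-0.5) = -0.21 pp.
Average years of schooling: 0.26 × 5 = 1.3 pp.
Labor input: 0.32 × 4 = 1.28 pp.
TFP growth = 3.4 − 2.37 = 1.03%.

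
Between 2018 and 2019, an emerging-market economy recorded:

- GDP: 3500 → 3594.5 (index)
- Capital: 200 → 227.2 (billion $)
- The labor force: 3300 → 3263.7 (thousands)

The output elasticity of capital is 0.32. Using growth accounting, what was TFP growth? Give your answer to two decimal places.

GDP growth = (3594.5 − 3500) / 3500 = 2.7%.
Capital growth = (227.2 − 200) / 200 = 13.6%.
The labor force growth = (3263.7 − 3300) / 3300 = -1.1%.
Labor's share = 1 − 0.32 = 0.68.
Capital: 0.32 × 13.6 = 4.352 pp.
The labor force: 0.68 × (-1.1) = -0.748 pp.
TFP growth = 2.7 − 3.604 = -0.904%.

-0.90%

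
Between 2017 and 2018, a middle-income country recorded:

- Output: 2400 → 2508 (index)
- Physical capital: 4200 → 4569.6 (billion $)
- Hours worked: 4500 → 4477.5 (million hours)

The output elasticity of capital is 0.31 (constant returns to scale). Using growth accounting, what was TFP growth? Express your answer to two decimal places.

Output growth = (2508 − 2400) / 2400 = 4.5%.
Physical capital growth = (4569.6 − 4200) / 4200 = 8.8%.
Hours worked growth = (4477.5 − 4500) / 4500 = -0.5%.
Labor's share = 1 − 0.31 = 0.69.
Physical capital: 0.31 × 8.8 = 2.728 pp.
Hours worked: 0.69 × (-0.5) = -0.345 pp.
TFP growth = 4.5 − 2.383 = 2.117%.

TFP growth was 2.12%.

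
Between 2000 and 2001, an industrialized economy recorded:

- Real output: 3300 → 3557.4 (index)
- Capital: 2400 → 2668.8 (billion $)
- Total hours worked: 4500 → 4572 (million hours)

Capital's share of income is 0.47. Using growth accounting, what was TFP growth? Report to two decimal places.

Real output growth = (3557.4 − 3300) / 3300 = 7.8%.
Capital growth = (2668.8 − 2400) / 2400 = 11.2%.
Total hours worked growth = (4572 − 4500) / 4500 = 1.6%.
Labor's share = 1 − 0.47 = 0.53.
Capital: 0.47 × 11.2 = 5.264 pp.
Total hours worked: 0.53 × 1.6 = 0.848 pp.
TFP growth = 7.8 − 6.112 = 1.688%.

TFP growth was 1.69%.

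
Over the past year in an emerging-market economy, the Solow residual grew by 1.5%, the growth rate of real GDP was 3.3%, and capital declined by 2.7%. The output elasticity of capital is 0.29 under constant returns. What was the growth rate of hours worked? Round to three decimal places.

3.638%

Labor's share = 1 − 0.29 = 0.71.
gY = gA + 0.29×(-2.7) + 0.71×g.
0.71×g = 3.3 − 1.5 + 0.783 = 2.583.
g = 2.583 / 0.71 = 3.63803%.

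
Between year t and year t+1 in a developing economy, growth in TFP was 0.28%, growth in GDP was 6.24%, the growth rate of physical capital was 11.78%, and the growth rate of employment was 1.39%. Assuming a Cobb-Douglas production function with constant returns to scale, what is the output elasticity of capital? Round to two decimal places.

α = 0.44

gY = gA + α·gK + (1−α)·gL, so gY − gA − gL = α(gK − gL).
6.24 − 0.28 − 1.39 = α × (11.78 − 1.39).
4.57 = 10.39 α, so α = 0.4398.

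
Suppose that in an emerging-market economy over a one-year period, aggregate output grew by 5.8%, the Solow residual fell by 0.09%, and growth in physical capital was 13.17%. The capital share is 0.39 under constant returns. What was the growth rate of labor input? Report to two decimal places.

Labor's share = 1 − 0.39 = 0.61.
gY = gA + 0.39×13.17 + 0.61×g.
0.61×g = 5.8 + 0.09 − 5.1363 = 0.7537.
g = 0.7537 / 0.61 = 1.2356%.

1.24%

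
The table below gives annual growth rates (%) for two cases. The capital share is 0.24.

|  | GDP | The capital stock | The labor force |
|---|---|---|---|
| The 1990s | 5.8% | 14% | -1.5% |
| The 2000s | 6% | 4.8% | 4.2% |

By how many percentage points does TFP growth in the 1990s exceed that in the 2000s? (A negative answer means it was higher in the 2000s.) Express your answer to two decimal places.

1.92 percentage points

Labor's share = 1 − 0.24 = 0.76.
The 1990s: TFP = 5.8 − 3.36 + 1.14 = 3.58%.
The 2000s: TFP = 6 − 1.152 − 3.192 = 1.656%.
Difference = 3.58 − (1.656) = 1.924 pp.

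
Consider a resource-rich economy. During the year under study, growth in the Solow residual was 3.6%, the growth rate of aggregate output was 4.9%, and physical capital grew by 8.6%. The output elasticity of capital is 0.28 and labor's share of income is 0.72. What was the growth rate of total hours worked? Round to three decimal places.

-1.539%

Labor's share = 1 − 0.28 = 0.72.
gY = gA + 0.28×8.6 + 0.72×g.
0.72×g = 4.9 − 3.6 − 2.408 = -1.108.
g = -1.108 / 0.72 = -1.53889%.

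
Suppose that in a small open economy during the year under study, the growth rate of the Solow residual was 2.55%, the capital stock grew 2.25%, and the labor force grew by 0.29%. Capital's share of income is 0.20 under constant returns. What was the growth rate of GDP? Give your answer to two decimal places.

3.23%

Labor's share = 1 − 0.2 = 0.8.
The capital stock: 0.2 × 2.25 = 0.45 pp.
The labor force: 0.8 × 0.29 = 0.232 pp.
Output growth = 2.55 + 0.682 = 3.232%.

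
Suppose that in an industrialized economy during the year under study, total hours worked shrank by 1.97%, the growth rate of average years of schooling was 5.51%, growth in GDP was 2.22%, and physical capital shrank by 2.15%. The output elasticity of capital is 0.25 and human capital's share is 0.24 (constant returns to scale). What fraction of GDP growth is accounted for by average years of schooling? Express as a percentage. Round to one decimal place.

Average years of schooling accounted for 59.6% of growth.

Average years of schooling contributed 0.24 × 5.51 = 1.3224 pp.
Share of growth = 1.3224 / 2.22 × 100 = 59.568%.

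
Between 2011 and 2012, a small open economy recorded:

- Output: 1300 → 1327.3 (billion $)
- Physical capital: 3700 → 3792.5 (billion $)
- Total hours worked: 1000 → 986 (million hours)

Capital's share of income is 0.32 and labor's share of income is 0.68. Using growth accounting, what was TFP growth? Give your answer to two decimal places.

Output growth = (1327.3 − 1300) / 1300 = 2.1%.
Physical capital growth = (3792.5 − 3700) / 3700 = 2.5%.
Total hours worked growth = (986 − 1000) / 1000 = -1.4%.
Labor's share = 1 − 0.32 = 0.68.
Physical capital: 0.32 × 2.5 = 0.8 pp.
Total hours worked: 0.68 × (-1.4) = -0.952 pp.
TFP growth = 2.1 + 0.152 = 2.252%.

2.25%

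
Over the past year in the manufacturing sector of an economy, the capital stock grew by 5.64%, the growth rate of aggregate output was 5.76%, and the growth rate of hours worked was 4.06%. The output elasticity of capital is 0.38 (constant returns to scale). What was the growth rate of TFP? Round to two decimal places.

1.10%

Labor's share = 1 − 0.38 = 0.62.
The capital stock: 0.38 × 5.64 = 2.1432 pp.
Hours worked: 0.62 × 4.06 = 2.5172 pp.
TFP growth = 5.76 − 4.6604 = 1.0996%.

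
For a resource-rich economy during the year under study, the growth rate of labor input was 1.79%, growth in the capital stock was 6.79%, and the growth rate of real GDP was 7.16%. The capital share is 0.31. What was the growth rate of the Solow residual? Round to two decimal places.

Labor's share = 1 − 0.31 = 0.69.
The capital stock: 0.31 × 6.79 = 2.1049 pp.
Labor input: 0.69 × 1.79 = 1.2351 pp.
TFP growth = 7.16 − 3.34 = 3.82%.

The Solow residual growth was 3.82%.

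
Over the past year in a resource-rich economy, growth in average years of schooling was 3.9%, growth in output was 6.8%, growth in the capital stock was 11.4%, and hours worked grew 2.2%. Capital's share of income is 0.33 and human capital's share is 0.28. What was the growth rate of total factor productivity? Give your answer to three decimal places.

Labor's share = 1 − 0.33 − 0.28 = 0.39.
The capital stock: 0.33 × 11.4 = 3.762 pp.
Average years of schooling: 0.28 × 3.9 = 1.092 pp.
Hours worked: 0.39 × 2.2 = 0.858 pp.
TFP growth = 6.8 − 5.712 = 1.088%.

Total factor productivity grew 1.088%.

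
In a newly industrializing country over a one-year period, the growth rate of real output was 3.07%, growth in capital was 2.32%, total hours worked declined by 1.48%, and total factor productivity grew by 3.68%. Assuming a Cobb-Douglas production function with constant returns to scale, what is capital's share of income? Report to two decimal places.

gY = gA + α·gK + (1−α)·gL, so gY − gA − gL = α(gK − gL).
3.07 − 3.68 + 1.48 = α × (2.32 − (-1.48)).
0.87 = 3.8 α, so α = 0.2289.

Capital's share of income is 0.23.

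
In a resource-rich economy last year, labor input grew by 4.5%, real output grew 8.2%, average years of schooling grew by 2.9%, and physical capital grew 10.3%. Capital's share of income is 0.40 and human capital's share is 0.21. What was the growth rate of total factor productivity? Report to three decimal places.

Labor's share = 1 − 0.4 − 0.21 = 0.39.
Physical capital: 0.4 × 10.3 = 4.12 pp.
Average years of schooling: 0.21 × 2.9 = 0.609 pp.
Labor input: 0.39 × 4.5 = 1.755 pp.
TFP growth = 8.2 − 6.484 = 1.716%.

1.716%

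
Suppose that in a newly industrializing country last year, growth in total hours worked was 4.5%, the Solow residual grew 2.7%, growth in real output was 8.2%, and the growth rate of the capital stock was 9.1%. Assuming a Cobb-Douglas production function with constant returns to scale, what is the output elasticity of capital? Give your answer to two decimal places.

0.22

gY = gA + α·gK + (1−α)·gL, so gY − gA − gL = α(gK − gL).
8.2 − 2.7 − 4.5 = α × (9.1 − 4.5).
1 = 4.6 α, so α = 0.2174.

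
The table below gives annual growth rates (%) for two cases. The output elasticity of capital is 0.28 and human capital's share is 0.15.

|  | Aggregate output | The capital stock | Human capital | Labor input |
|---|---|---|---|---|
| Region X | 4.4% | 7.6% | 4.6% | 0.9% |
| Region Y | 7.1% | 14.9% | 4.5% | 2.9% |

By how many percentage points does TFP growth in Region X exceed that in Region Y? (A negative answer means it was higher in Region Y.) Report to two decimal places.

0.47 percentage points

Labor's share = 1 − 0.28 − 0.15 = 0.57.
Region X: TFP = 4.4 − 2.128 − 0.69 − 0.513 = 1.069%.
Region Y: TFP = 7.1 − 4.172 − 0.675 − 1.653 = 0.6%.
Difference = 1.069 − (0.6) = 0.469 pp.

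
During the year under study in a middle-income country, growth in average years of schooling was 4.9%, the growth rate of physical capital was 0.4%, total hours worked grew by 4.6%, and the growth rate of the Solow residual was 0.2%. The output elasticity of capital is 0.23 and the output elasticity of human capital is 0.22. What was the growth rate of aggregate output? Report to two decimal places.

Aggregate output grew 3.90%.

Labor's share = 1 − 0.23 − 0.22 = 0.55.
Physical capital: 0.23 × 0.4 = 0.092 pp.
Average years of schooling: 0.22 × 4.9 = 1.078 pp.
Total hours worked: 0.55 × 4.6 = 2.53 pp.
Output growth = 0.2 + 3.7 = 3.9%.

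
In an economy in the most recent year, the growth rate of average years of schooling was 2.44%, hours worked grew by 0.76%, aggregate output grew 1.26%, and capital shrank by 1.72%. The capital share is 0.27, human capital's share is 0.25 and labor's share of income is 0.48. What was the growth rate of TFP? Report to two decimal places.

Labor's share = 1 − 0.27 − 0.25 = 0.48.
Capital: 0.27 × (-1.72) = -0.4644 pp.
Average years of schooling: 0.25 × 2.44 = 0.61 pp.
Hours worked: 0.48 × 0.76 = 0.3648 pp.
TFP growth = 1.26 − 0.5104 = 0.7496%.

0.75%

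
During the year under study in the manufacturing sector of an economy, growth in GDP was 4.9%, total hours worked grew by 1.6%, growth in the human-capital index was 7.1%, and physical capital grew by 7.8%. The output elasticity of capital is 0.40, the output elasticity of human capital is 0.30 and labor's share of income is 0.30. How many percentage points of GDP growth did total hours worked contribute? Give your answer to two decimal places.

Labor's share = 1 − 0.4 − 0.3 = 0.3.
Contribution = share × growth = 0.3 × 1.6 = 0.48 pp.

0.48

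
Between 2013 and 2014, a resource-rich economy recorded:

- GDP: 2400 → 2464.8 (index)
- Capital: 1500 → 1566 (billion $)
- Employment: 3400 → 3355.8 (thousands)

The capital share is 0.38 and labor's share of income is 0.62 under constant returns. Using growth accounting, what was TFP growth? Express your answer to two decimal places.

GDP growth = (2464.8 − 2400) / 2400 = 2.7%.
Capital growth = (1566 − 1500) / 1500 = 4.4%.
Employment growth = (3355.8 − 3400) / 3400 = -1.3%.
Labor's share = 1 − 0.38 = 0.62.
Capital: 0.38 × 4.4 = 1.672 pp.
Employment: 0.62 × (-1.3) = -0.806 pp.
TFP growth = 2.7 − 0.866 = 1.834%.

TFP grew 1.83%.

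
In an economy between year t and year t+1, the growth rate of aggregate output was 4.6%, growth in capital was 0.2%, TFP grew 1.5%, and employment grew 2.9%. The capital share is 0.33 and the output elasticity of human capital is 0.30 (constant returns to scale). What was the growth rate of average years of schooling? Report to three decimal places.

6.537%

Labor's share = 1 − 0.33 − 0.3 = 0.37.
gY = gA + 0.33×0.2 + 0.37×2.9 + 0.3×g.
0.3×g = 4.6 − 1.5 − 1.139 = 1.961.
g = 1.961 / 0.3 = 6.53667%.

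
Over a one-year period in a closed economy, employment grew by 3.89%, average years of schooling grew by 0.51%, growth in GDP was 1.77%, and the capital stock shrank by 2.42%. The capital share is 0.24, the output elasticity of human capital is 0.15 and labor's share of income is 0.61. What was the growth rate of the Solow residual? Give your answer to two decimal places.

-0.10%

Labor's share = 1 − 0.24 − 0.15 = 0.61.
The capital stock: 0.24 × (-2.42) = -0.5808 pp.
Average years of schooling: 0.15 × 0.51 = 0.0765 pp.
Employment: 0.61 × 3.89 = 2.3729 pp.
TFP growth = 1.77 − 1.8686 = -0.0986%.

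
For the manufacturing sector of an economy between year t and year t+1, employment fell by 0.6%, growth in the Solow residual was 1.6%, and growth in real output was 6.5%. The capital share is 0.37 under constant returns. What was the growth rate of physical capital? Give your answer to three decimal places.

Labor's share = 1 − 0.37 = 0.63.
gY = gA + 0.63×(-0.6) + 0.37×g.
0.37×g = 6.5 − 1.6 + 0.378 = 5.278.
g = 5.278 / 0.37 = 14.26486%.

14.265%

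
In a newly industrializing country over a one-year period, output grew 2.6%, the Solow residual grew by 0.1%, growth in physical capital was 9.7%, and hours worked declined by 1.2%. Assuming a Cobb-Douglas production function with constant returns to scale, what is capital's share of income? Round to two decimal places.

gY = gA + α·gK + (1−α)·gL, so gY − gA − gL = α(gK − gL).
2.6 − 0.1 + 1.2 = α × (9.7 − (-1.2)).
3.7 = 10.9 α, so α = 0.3394.

Capital's share of income is 0.34.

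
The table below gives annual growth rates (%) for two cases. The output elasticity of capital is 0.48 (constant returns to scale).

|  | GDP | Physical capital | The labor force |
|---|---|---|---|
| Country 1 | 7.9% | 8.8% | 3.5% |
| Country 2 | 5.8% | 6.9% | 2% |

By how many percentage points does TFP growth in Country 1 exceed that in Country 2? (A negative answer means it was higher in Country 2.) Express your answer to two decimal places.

Labor's share = 1 − 0.48 = 0.52.
Country 1: TFP = 7.9 − 4.224 − 1.82 = 1.856%.
Country 2: TFP = 5.8 − 3.312 − 1.04 = 1.448%.
Difference = 1.856 − (1.448) = 0.408 pp.

0.41 percentage points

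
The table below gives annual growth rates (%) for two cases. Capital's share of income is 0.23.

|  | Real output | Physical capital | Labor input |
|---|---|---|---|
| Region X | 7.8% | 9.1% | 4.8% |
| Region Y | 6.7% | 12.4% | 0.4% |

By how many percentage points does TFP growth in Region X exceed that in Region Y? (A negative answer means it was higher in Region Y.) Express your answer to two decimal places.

-1.53 percentage points

Labor's share = 1 − 0.23 = 0.77.
Region X: TFP = 7.8 − 2.093 − 3.696 = 2.011%.
Region Y: TFP = 6.7 − 2.852 − 0.308 = 3.54%.
Difference = 2.011 − (3.54) = -1.529 pp.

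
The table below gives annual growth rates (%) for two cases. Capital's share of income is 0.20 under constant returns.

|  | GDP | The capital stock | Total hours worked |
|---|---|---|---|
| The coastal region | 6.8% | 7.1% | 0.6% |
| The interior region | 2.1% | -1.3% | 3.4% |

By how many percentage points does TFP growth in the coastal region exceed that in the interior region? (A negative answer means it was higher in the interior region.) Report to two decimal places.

Labor's share = 1 − 0.2 = 0.8.
The coastal region: TFP = 6.8 − 1.42 − 0.48 = 4.9%.
The interior region: TFP = 2.1 + 0.26 − 2.72 = -0.36%.
Difference = 4.9 − (-0.36) = 5.26 pp.

5.26 percentage points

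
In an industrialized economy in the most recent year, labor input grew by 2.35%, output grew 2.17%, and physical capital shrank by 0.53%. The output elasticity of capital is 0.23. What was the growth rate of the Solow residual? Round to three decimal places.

The Solow residual grew 0.482%.

Labor's share = 1 − 0.23 = 0.77.
Physical capital: 0.23 × (-0.53) = -0.1219 pp.
Labor input: 0.77 × 2.35 = 1.8095 pp.
TFP growth = 2.17 − 1.6876 = 0.4824%.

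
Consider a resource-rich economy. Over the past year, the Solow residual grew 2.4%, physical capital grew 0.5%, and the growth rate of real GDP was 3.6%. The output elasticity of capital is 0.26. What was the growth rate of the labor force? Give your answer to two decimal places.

Labor's share = 1 − 0.26 = 0.74.
gY = gA + 0.26×0.5 + 0.74×g.
0.74×g = 3.6 − 2.4 − 0.13 = 1.07.
g = 1.07 / 0.74 = 1.4459%.

1.45%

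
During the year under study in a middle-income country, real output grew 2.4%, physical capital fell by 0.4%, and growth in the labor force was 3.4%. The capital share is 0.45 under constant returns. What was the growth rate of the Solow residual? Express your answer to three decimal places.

0.710%

Labor's share = 1 − 0.45 = 0.55.
Physical capital: 0.45 × (-0.4) = -0.18 pp.
The labor force: 0.55 × 3.4 = 1.87 pp.
TFP growth = 2.4 − 1.69 = 0.71%.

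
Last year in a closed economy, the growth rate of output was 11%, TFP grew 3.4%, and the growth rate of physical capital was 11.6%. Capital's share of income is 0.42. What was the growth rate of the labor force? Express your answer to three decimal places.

4.703%

Labor's share = 1 − 0.42 = 0.58.
gY = gA + 0.42×11.6 + 0.58×g.
0.58×g = 11 − 3.4 − 4.872 = 2.728.
g = 2.728 / 0.58 = 4.70345%.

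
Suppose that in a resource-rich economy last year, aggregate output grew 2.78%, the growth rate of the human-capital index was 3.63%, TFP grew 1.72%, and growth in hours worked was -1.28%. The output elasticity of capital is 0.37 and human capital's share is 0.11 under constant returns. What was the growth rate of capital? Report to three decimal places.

Labor's share = 1 − 0.37 − 0.11 = 0.52.
gY = gA + 0.11×3.63 + 0.52×(-1.28) + 0.37×g.
0.37×g = 2.78 − 1.72 + 0.2663 = 1.3263.
g = 1.3263 / 0.37 = 3.58459%.

Capital grew 3.585%.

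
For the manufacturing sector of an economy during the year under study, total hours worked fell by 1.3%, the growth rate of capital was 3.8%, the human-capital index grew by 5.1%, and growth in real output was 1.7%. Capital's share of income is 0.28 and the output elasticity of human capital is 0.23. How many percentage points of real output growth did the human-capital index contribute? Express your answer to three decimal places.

1.173

Contribution = share × growth = 0.23 × 5.1 = 1.173 pp.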